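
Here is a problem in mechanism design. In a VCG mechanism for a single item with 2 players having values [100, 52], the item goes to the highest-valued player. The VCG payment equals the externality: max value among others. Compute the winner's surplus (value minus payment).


Step 1: The winner is the agent with the highest value: agent 0 with value 100
Step 2: Values of other agents: [52]
Step 3: VCG payment = max of others' values = 52
Step 4: Surplus = 100 - 52 = 48

48


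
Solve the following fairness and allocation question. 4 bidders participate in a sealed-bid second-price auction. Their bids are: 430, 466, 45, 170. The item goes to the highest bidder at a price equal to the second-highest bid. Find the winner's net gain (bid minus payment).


Step 1: Sort bids in descending order: 466, 430, 170, 45
Step 2: The winning bid is the highest: 466
Step 3: The payment equals the second-highest bid: 430
Step 4: Surplus = winner's bid - payment = 466 - 430 = 36

36


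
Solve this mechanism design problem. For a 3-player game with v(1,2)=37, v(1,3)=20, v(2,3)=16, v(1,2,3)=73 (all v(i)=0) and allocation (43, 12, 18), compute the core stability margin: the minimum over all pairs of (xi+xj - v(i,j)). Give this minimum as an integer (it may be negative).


Step 1: Slack for coalition (1,2): x1+x2 - v12 = 55 - 37 = 18
Step 2: Slack for coalition (1,3): x1+x3 - v13 = 61 - 20 = 41
Step 3: Slack for coalition (2,3): x2+x3 - v23 = 30 - 16 = 14
Step 4: Minimum slack = min(18, 41, 14) = 14, attained by (2,3); no pair can gain by deviating, so the allocation is in the core

14


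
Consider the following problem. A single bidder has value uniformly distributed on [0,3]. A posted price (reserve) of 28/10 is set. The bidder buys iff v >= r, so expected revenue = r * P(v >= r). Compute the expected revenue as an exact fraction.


Step 1: Posted price r = 14/5, value support [0,3]
Step 2: P(v >= r) = (3 - 14/5)/3 = 1/15
Step 3: Expected revenue = r * P(v >= r) = 14/5 * 1/15
Step 4: Revenue = 14/75

14/75


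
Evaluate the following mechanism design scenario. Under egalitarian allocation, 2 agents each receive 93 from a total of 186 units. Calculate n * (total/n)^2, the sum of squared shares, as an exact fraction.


Step 1: Each agent's share = 186/2 = 93
Step 2: Square of each share = (93)^2 = 8649
Step 3: Sum of squares = 2 * 8649 = 17298

17298


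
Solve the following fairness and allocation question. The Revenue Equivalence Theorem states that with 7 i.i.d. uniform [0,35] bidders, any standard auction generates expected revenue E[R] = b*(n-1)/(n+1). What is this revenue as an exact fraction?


Step 1: By Revenue Equivalence, expected revenue = b*(n-1)/(n+1)
Step 2: Substituting n = 7, b = 35
Step 3: Revenue = 35*(7-1)/(7+1) = 35*6/8
Step 4: Revenue = 210/8 = 105/4

105/4


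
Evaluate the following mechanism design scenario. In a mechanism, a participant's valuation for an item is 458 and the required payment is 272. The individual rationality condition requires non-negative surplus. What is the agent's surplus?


Step 1: Surplus = value - payment = 458 - 272 = 186
Step 2: IR is satisfied (surplus >= 0)

186


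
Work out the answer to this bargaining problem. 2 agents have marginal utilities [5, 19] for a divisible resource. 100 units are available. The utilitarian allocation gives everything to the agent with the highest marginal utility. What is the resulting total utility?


Step 1: The marginal utilities are [5, 19]
Step 2: The highest marginal utility is 19
Step 3: All 100 units go to that agent
Step 4: Total utility = 19 * 100 = 1900

1900


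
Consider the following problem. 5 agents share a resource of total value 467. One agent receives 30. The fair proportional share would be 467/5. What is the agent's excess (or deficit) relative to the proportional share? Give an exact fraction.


Step 1: Proportional share = 467/5
Step 2: Agent's actual allocation = 30
Step 3: Excess = 30 - 467/5 = -317/5

-317/5


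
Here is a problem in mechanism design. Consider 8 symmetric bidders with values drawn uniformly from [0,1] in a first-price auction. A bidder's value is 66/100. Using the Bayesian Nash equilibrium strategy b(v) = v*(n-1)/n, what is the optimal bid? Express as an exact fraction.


Step 1: The symmetric BNE bidding function is b(v) = v * (n-1) / n
Step 2: Substitute v = 33/50 and n = 8
Step 3: b = 33/50 * 7/8
Step 4: b = 231/400

231/400


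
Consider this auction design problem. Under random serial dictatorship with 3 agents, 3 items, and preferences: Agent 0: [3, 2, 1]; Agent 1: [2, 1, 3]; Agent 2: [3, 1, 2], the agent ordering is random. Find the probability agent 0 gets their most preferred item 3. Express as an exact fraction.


Step 1: Agent 0 wants item 3
Step 2: There are 6 possible orderings of agents
Step 3: In 3 orderings, agent 0 gets item 3
Step 4: Probability = 3/6 = 1/2

1/2


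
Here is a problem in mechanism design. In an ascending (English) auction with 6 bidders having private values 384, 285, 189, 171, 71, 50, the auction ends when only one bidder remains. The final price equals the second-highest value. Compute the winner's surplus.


Step 1: Identify the highest value: 384
Step 2: Identify the second-highest value: 285
Step 3: The final price = second-highest value = 285
Step 4: Surplus = 384 - 285 = 99

99


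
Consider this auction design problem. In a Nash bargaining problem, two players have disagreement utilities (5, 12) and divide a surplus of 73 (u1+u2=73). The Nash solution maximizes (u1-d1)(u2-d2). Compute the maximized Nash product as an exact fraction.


Step 1: The Nash solution splits surplus symmetrically above the disagreement point
Step 2: u1 = (total + d1 - d2)/2 = (73 + 5 - 12)/2 = 33
Step 3: u2 = (total - d1 + d2)/2 = (73 - 5 + 12)/2 = 40
Step 4: Nash product = (33 - 5) * (40 - 12)
Step 5: = 28 * 28 = 784

784


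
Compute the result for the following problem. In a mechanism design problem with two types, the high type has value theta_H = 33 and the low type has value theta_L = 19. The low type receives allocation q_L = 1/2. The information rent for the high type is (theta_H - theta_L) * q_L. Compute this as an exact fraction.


Step 1: theta_H - theta_L = 33 - 19 = 14
Step 2: Information rent = (theta_H - theta_L) * q_L
Step 3: = 14 * 1/2
Step 4: = 7

7


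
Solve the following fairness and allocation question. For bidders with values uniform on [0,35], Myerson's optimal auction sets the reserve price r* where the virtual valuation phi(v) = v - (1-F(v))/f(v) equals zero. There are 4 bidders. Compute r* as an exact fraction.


Step 1: For U[0,35], F(v) = v/35 and f(v) = 1/35
Step 2: phi(v) = v - (1 - v/35)/(1/35) = v - (35 - v) = 2v - 35
Step 3: Set phi(r*) = 0: 2r* - 35 = 0
Step 4: r* = 35/2 (the number of bidders n = 4 does not enter)

35/2


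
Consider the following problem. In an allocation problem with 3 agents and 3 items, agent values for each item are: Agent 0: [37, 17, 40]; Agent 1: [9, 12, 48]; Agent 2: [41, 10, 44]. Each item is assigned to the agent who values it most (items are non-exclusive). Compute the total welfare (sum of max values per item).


Step 1: For each item, find the maximum value among all agents.
Step 2: Item 0 -> Agent 2 (value 41)
Step 3: Item 1 -> Agent 0 (value 17)
Step 4: Item 2 -> Agent 1 (value 48)
Step 5: Total welfare = 41 + 17 + 48 = 106

106


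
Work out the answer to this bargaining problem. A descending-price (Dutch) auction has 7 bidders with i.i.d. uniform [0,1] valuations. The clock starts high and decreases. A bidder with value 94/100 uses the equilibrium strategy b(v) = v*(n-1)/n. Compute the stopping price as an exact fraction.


Step 1: Dutch auctions are strategically equivalent to first-price auctions
Step 2: The equilibrium bid is b(v) = v*(n-1)/n
Step 3: b = 47/50 * 6/7
Step 4: b = 141/175

141/175


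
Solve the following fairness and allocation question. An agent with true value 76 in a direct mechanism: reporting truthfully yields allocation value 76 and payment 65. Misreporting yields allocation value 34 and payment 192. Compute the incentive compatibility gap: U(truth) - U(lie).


Step 1: U(truth) = value - payment = 76 - 65 = 11
Step 2: U(lie) = allocation - payment = 34 - 192 = -158
Step 3: IC gap = 11 - (-158) = 169

169


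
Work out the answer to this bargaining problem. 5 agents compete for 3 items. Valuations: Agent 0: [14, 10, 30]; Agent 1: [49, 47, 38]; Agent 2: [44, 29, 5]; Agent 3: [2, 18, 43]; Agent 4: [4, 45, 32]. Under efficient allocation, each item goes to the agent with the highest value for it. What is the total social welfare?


Step 1: For each item, find the maximum value among all agents.
Step 2: Item 0 -> Agent 1 (value 49)
Step 3: Item 1 -> Agent 1 (value 47)
Step 4: Item 2 -> Agent 3 (value 43)
Step 5: Total welfare = 49 + 47 + 43 = 139

139


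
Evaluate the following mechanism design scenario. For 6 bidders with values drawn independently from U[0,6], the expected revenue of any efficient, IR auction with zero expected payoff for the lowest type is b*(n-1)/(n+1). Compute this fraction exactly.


Step 1: By Revenue Equivalence, expected revenue = b*(n-1)/(n+1)
Step 2: Substituting n = 6, b = 6
Step 3: Revenue = 6*(6-1)/(6+1) = 6*5/7
Step 4: Revenue = 30/7

30/7


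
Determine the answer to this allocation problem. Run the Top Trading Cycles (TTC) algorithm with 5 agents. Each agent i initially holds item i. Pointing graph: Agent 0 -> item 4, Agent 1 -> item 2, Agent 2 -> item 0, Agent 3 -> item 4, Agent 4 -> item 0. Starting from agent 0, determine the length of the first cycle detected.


Step 1: Trace the pointer graph from agent 0: 0 -> 4 -> 0
Step 2: A cycle is detected when we revisit agent 0
Step 3: The cycle is: 0 -> 4 -> 0
Step 4: Cycle length = 2

2


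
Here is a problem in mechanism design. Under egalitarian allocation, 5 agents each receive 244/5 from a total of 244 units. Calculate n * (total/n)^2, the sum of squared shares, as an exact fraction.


Step 1: Each agent's share = 244/5
Step 2: Square of each share = (244/5)^2 = 59536/25
Step 3: Sum of squares = 5 * 59536/25 = 59536/5

59536/5


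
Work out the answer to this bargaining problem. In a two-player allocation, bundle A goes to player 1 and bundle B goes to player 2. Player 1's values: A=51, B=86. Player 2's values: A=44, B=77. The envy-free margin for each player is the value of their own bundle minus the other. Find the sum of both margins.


Step 1: Player 1's margin = v1(A) - v1(B) = 51 - 86 = -35
Step 2: Player 2's margin = v2(B) - v2(A) = 77 - 44 = 33
Step 3: Total margin = -35 + 33 = -2

-2


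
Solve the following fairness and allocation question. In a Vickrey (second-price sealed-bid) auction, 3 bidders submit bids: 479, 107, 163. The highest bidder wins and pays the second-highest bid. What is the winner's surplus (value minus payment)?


Step 1: Sort bids in descending order: 479, 163, 107
Step 2: The winning bid is the highest: 479
Step 3: The payment equals the second-highest bid: 163
Step 4: Surplus = winner's bid - payment = 479 - 163 = 316

316


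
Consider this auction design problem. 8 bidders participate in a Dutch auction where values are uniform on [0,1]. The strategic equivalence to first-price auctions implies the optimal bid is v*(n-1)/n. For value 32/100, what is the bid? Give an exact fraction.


Step 1: Dutch auctions are strategically equivalent to first-price auctions
Step 2: The equilibrium bid is b(v) = v*(n-1)/n
Step 3: b = 8/25 * 7/8
Step 4: b = 7/25

7/25


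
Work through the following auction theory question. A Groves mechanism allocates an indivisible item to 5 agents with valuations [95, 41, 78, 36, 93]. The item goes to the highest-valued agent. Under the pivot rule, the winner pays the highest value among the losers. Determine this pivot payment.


Step 1: The efficient winner is agent 0 with value 95
Step 2: Other agents' values: [41, 78, 36, 93]
Step 3: Pivot payment = max(others) = 93
Step 4: The winner pays 93

93


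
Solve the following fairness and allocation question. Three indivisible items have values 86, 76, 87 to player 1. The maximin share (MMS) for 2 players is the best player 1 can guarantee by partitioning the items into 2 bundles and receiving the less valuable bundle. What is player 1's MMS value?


Step 1: Item values = 86, 76, 87
Step 2: Enumerate all 2-bundle partitions and take the smaller bundle:
  Partition 1: {86} vs {76,87} -> bundles 86, 163; min = 86
  Partition 2: {76} vs {86,87} -> bundles 76, 173; min = 76
  Partition 3: {87} vs {86,76} -> bundles 87, 162; min = 87
Step 3: MMS = max(86, 76, 87) = 87

87


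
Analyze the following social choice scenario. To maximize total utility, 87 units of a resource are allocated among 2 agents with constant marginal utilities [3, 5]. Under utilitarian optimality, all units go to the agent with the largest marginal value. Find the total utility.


Step 1: The marginal utilities are [3, 5]
Step 2: The highest marginal utility is 5
Step 3: All 87 units go to that agent
Step 4: Total utility = 5 * 87 = 435

435


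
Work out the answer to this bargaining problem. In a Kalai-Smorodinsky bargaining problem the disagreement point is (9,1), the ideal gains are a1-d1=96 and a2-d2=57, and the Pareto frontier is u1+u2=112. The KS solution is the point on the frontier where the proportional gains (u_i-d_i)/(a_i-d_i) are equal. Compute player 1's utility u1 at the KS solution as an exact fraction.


Step 1: At the KS point, (u1-d1)/r1 = (u2-d2)/r2 = t and u1+u2 = 112
Step 2: u1 = d1 + r1*t and u2 = d2 + r2*t, so (d1 + r1*t) + (d2 + r2*t) = 112
Step 3: t = (112 - 9 - 1)/(96 + 57) = 102/153 = 2/3
Step 4: u1 = d1 + r1*t = 9 + 96 * 2/3 = 73
Step 5: (Check: u2 = d2 + r2*t = 39; u1+u2 = 73 + 39 = 112, on the frontier.)

73


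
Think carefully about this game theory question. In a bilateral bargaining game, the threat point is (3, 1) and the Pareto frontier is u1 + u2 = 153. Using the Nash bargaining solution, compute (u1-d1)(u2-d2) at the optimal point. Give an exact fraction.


Step 1: The Nash solution splits surplus symmetrically above the disagreement point
Step 2: u1 = (total + d1 - d2)/2 = (153 + 3 - 1)/2 = 155/2
Step 3: u2 = (total - d1 + d2)/2 = (153 - 3 + 1)/2 = 151/2
Step 4: Nash product = (155/2 - 3) * (151/2 - 1)
Step 5: = 149/2 * 149/2 = 22201/4

22201/4


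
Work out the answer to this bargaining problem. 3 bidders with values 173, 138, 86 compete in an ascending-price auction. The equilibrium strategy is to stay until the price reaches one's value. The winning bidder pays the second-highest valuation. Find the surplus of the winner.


Step 1: Identify the highest value: 173
Step 2: Identify the second-highest value: 138
Step 3: The final price = second-highest value = 138
Step 4: Surplus = 173 - 138 = 35

35


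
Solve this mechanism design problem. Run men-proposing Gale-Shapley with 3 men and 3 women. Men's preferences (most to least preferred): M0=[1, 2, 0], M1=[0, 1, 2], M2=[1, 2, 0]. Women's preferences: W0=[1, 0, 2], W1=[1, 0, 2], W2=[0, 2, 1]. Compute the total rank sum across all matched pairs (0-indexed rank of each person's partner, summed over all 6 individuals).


Step 1: Run Gale-Shapley (men propose, women hold best offer):
  M0 proposes to W1; she accepts
  M1 proposes to W0; she accepts
  M2 proposes to W1; rejected
  M2 proposes to W2; she accepts
Step 2: Final matching: W0-M1, W1-M0, W2-M2
Step 3: 0-indexed ranks (man's rank of his match, then woman's): 0 + 0 + 0 + 1 + 1 + 1
Step 4: Total rank sum = 3

3


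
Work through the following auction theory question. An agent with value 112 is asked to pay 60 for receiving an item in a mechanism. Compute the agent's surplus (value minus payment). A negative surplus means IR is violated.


Step 1: Surplus = value - payment = 112 - 60 = 52
Step 2: IR is satisfied (surplus >= 0)

52


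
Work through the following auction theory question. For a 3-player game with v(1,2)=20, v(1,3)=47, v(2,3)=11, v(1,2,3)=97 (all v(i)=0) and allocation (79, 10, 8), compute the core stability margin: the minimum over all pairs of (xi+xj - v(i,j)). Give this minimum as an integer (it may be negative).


Step 1: Slack for coalition (1,2): x1+x2 - v12 = 89 - 20 = 69
Step 2: Slack for coalition (1,3): x1+x3 - v13 = 87 - 47 = 40
Step 3: Slack for coalition (2,3): x2+x3 - v23 = 18 - 11 = 7
Step 4: Minimum slack = min(69, 40, 7) = 7, attained by (2,3); no pair can gain by deviating, so the allocation is in the core

7


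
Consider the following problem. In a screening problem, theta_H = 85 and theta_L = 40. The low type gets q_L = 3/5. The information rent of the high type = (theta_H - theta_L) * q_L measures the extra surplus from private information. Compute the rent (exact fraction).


Step 1: theta_H - theta_L = 85 - 40 = 45
Step 2: Information rent = (theta_H - theta_L) * q_L
Step 3: = 45 * 3/5
Step 4: = 27

27


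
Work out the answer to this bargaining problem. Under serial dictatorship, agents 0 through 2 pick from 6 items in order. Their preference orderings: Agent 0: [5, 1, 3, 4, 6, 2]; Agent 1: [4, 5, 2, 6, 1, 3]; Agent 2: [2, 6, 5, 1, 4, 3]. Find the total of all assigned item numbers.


Step 1: Agent 0 picks item 5
Step 2: Agent 1 picks item 4
Step 3: Agent 2 picks item 2
Step 4: Sum = 5 + 4 + 2 = 11

11


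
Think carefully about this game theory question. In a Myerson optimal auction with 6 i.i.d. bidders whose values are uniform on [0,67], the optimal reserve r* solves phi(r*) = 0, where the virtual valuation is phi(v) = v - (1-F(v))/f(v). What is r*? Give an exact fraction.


Step 1: For U[0,67], F(v) = v/67 and f(v) = 1/67
Step 2: phi(v) = v - (1 - v/67)/(1/67) = v - (67 - v) = 2v - 67
Step 3: Set phi(r*) = 0: 2r* - 67 = 0
Step 4: r* = 67/2 (the number of bidders n = 6 does not enter)

67/2


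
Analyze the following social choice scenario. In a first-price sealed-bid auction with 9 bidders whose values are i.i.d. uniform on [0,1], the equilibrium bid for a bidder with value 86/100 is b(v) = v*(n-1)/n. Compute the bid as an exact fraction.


Step 1: The symmetric BNE bidding function is b(v) = v * (n-1) / n
Step 2: Substitute v = 43/50 and n = 9
Step 3: b = 43/50 * 8/9
Step 4: b = 172/225

172/225


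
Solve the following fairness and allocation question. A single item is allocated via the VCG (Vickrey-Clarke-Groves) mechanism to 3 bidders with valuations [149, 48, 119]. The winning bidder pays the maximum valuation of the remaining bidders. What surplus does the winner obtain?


Step 1: The winner is the agent with the highest value: agent 0 with value 149
Step 2: Values of other agents: [48, 119]
Step 3: VCG payment = max of others' values = 119
Step 4: Surplus = 149 - 119 = 30

30


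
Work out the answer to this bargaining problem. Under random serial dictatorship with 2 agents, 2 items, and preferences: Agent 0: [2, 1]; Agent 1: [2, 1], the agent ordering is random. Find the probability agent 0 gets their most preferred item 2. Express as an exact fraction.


Step 1: Agent 0 wants item 2
Step 2: There are 2 possible orderings of agents
Step 3: In 1 orderings, agent 0 gets item 2
Step 4: Probability = 1/2

1/2


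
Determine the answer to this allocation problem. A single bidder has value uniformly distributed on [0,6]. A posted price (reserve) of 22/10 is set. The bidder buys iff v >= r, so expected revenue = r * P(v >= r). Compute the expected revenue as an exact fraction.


Step 1: Posted price r = 11/5, value support [0,6]
Step 2: P(v >= r) = (6 - 11/5)/6 = 19/30
Step 3: Expected revenue = r * P(v >= r) = 11/5 * 19/30
Step 4: Revenue = 209/150

209/150


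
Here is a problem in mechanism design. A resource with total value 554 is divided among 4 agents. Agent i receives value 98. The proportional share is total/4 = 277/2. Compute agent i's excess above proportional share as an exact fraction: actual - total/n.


Step 1: Proportional share = 554/4 = 277/2
Step 2: Agent's actual allocation = 98
Step 3: Excess = 98 - 277/2 = -81/2

-81/2


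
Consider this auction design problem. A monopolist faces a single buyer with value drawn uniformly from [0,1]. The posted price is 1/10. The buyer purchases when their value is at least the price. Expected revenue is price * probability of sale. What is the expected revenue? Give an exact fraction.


Step 1: Posted price r = 1/10, value support [0,1]
Step 2: P(v >= r) = (1 - 1/10)/1 = 9/10
Step 3: Expected revenue = r * P(v >= r) = 1/10 * 9/10
Step 4: Revenue = 9/100

9/100


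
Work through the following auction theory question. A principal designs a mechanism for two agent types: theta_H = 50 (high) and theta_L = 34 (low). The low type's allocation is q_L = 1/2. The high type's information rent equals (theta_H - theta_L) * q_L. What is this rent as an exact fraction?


Step 1: theta_H - theta_L = 50 - 34 = 16
Step 2: Information rent = (theta_H - theta_L) * q_L
Step 3: = 16 * 1/2
Step 4: = 8

8


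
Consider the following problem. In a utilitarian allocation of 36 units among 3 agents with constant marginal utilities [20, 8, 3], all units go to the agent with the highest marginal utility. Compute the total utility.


Step 1: The marginal utilities are [20, 8, 3]
Step 2: The highest marginal utility is 20
Step 3: All 36 units go to that agent
Step 4: Total utility = 20 * 36 = 720

720


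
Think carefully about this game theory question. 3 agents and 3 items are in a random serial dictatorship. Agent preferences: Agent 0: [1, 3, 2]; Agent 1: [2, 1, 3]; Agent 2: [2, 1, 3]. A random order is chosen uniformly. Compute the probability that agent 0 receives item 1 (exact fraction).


Step 1: Agent 0 wants item 1
Step 2: There are 6 possible orderings of agents
Step 3: In 4 orderings, agent 0 gets item 1
Step 4: Probability = 4/6 = 2/3

2/3


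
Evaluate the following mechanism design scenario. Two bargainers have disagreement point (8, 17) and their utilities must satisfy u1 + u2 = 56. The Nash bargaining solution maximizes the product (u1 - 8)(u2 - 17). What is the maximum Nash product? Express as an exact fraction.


Step 1: The Nash solution splits surplus symmetrically above the disagreement point
Step 2: u1 = (total + d1 - d2)/2 = (56 + 8 - 17)/2 = 47/2
Step 3: u2 = (total - d1 + d2)/2 = (56 - 8 + 17)/2 = 65/2
Step 4: Nash product = (47/2 - 8) * (65/2 - 17)
Step 5: = 31/2 * 31/2 = 961/4

961/4


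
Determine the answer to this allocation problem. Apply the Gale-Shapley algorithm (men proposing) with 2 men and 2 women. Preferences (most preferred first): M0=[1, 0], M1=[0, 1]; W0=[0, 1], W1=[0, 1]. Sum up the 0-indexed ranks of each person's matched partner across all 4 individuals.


Step 1: Run Gale-Shapley (men propose, women hold best offer):
  M0 proposes to W1; she accepts
  M1 proposes to W0; she accepts
Step 2: Final matching: W0-M1, W1-M0
Step 3: 0-indexed ranks (man's rank of his match, then woman's): 0 + 1 + 0 + 0
Step 4: Total rank sum = 1

1


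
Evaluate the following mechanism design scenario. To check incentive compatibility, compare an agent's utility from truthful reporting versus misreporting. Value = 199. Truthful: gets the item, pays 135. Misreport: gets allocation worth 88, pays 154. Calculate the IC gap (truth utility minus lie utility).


Step 1: U(truth) = value - payment = 199 - 135 = 64
Step 2: U(lie) = allocation - payment = 88 - 154 = -66
Step 3: IC gap = 64 - (-66) = 130

130


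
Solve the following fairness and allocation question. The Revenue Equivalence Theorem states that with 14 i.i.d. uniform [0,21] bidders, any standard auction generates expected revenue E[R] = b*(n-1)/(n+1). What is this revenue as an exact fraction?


Step 1: By Revenue Equivalence, expected revenue = b*(n-1)/(n+1)
Step 2: Substituting n = 14, b = 21
Step 3: Revenue = 21*(14-1)/(14+1) = 21*13/15
Step 4: Revenue = 273/15 = 91/5

91/5


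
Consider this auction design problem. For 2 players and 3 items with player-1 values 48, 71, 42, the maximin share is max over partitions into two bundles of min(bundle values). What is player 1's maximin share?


Step 1: Item values = 48, 71, 42
Step 2: Enumerate all 2-bundle partitions and take the smaller bundle:
  Partition 1: {48} vs {71,42} -> bundles 48, 113; min = 48
  Partition 2: {71} vs {48,42} -> bundles 71, 90; min = 71
  Partition 3: {42} vs {48,71} -> bundles 42, 119; min = 42
Step 3: MMS = max(48, 71, 42) = 71

71


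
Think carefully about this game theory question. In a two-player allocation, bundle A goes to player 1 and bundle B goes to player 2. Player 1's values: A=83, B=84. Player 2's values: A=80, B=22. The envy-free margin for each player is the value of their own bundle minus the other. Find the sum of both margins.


Step 1: Player 1's margin = v1(A) - v1(B) = 83 - 84 = -1
Step 2: Player 2's margin = v2(B) - v2(A) = 22 - 80 = -58
Step 3: Total margin = -1 + -58 = -59

-59


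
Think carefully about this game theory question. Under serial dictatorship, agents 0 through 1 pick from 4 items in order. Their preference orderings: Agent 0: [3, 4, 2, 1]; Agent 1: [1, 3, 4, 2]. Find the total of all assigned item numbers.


Step 1: Agent 0 picks item 3
Step 2: Agent 1 picks item 1
Step 3: Sum = 3 + 1 = 4

4


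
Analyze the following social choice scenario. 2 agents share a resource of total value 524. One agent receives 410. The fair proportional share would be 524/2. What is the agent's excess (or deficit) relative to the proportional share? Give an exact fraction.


Step 1: Proportional share = 524/2 = 262
Step 2: Agent's actual allocation = 410
Step 3: Excess = 410 - 262 = 148

148


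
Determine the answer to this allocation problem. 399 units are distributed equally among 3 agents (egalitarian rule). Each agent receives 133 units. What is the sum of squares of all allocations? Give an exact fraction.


Step 1: Each agent's share = 399/3 = 133
Step 2: Square of each share = (133)^2 = 17689
Step 3: Sum of squares = 3 * 17689 = 53067

53067


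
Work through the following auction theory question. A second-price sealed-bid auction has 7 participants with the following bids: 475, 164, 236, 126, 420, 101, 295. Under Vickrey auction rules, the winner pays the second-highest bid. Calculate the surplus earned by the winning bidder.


Step 1: Sort bids in descending order: 475, 420, 295, 236, 164, 126, 101
Step 2: The winning bid is the highest: 475
Step 3: The payment equals the second-highest bid: 420
Step 4: Surplus = winner's bid - payment = 475 - 420 = 55

55


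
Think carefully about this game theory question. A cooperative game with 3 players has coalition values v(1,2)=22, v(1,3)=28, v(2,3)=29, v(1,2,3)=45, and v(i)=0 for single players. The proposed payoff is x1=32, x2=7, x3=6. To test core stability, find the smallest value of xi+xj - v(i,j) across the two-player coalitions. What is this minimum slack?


Step 1: Slack for coalition (1,2): x1+x2 - v12 = 39 - 22 = 17
Step 2: Slack for coalition (1,3): x1+x3 - v13 = 38 - 28 = 10
Step 3: Slack for coalition (2,3): x2+x3 - v23 = 13 - 29 = -16
Step 4: Minimum slack = min(17, 10, -16) = -16, attained by (2,3); coalition (2,3) can block (slack < 0), so the allocation is not in the core

-16


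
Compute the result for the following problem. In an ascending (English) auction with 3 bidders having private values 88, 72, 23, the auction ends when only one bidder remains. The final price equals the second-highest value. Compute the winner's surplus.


Step 1: Identify the highest value: 88
Step 2: Identify the second-highest value: 72
Step 3: The final price = second-highest value = 72
Step 4: Surplus = 88 - 72 = 16

16


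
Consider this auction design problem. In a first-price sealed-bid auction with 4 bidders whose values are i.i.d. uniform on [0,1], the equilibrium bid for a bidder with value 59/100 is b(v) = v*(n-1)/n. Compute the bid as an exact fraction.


Step 1: The symmetric BNE bidding function is b(v) = v * (n-1) / n
Step 2: Substitute v = 59/100 and n = 4
Step 3: b = 59/100 * 3/4
Step 4: b = 177/400

177/400


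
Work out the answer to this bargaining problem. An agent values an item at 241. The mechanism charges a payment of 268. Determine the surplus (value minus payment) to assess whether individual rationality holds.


Step 1: Surplus = value - payment = 241 - 268 = -27
Step 2: IR is violated (surplus < 0)

-27


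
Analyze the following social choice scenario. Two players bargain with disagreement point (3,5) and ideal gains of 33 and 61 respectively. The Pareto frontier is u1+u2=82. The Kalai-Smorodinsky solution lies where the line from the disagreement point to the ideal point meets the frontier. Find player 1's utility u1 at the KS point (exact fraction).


Step 1: At the KS point, (u1-d1)/r1 = (u2-d2)/r2 = t and u1+u2 = 82
Step 2: u1 = d1 + r1*t and u2 = d2 + r2*t, so (d1 + r1*t) + (d2 + r2*t) = 82
Step 3: t = (82 - 3 - 5)/(33 + 61) = 74/94 = 37/47
Step 4: u1 = d1 + r1*t = 3 + 33 * 37/47 = 1362/47
Step 5: (Check: u2 = d2 + r2*t = 2492/47; u1+u2 = 1362/47 + 2492/47 = 82, on the frontier.)

1362/47


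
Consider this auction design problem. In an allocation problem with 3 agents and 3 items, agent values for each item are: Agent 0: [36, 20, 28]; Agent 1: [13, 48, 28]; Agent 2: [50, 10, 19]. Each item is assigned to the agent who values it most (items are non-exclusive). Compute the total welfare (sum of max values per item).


Step 1: For each item, find the maximum value among all agents.
Step 2: Item 0 -> Agent 2 (value 50)
Step 3: Item 1 -> Agent 1 (value 48)
Step 4: Item 2 -> Agent 0 (value 28)
Step 5: Total welfare = 50 + 48 + 28 = 126

126


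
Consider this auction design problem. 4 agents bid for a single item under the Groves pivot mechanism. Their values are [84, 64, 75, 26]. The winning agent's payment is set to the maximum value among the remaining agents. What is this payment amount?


Step 1: The efficient winner is agent 0 with value 84
Step 2: Other agents' values: [64, 75, 26]
Step 3: Pivot payment = max(others) = 75
Step 4: The winner pays 75

75


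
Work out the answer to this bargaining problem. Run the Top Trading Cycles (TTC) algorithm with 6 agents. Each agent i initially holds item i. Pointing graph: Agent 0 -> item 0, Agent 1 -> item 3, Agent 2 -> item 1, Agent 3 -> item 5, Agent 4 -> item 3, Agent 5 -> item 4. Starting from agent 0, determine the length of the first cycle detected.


Step 1: Trace the pointer graph from agent 0: 0 -> 0
Step 2: A cycle is detected when we revisit agent 0
Step 3: The cycle is: 0 -> 0
Step 4: Cycle length = 1

1


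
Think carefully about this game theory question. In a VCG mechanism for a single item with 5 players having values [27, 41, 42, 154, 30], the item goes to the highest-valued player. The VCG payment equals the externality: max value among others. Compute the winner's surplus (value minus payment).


Step 1: The winner is the agent with the highest value: agent 3 with value 154
Step 2: Values of other agents: [27, 41, 42, 30]
Step 3: VCG payment = max of others' values = 42
Step 4: Surplus = 154 - 42 = 112

112


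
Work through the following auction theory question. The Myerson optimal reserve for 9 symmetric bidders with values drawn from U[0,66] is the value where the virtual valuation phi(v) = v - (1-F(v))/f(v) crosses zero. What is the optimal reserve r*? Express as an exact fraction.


Step 1: For U[0,66], F(v) = v/66 and f(v) = 1/66
Step 2: phi(v) = v - (1 - v/66)/(1/66) = v - (66 - v) = 2v - 66
Step 3: Set phi(r*) = 0: 2r* - 66 = 0
Step 4: r* = 66/2 = 33 (the number of bidders n = 9 does not enter)

33


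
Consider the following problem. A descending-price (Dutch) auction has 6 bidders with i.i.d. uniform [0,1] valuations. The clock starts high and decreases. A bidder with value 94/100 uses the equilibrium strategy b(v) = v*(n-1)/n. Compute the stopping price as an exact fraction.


Step 1: Dutch auctions are strategically equivalent to first-price auctions
Step 2: The equilibrium bid is b(v) = v*(n-1)/n
Step 3: b = 47/50 * 5/6
Step 4: b = 47/60

47/60


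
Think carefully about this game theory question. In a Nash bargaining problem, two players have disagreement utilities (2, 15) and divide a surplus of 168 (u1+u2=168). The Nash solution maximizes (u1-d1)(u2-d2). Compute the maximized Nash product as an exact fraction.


Step 1: The Nash solution splits surplus symmetrically above the disagreement point
Step 2: u1 = (total + d1 - d2)/2 = (168 + 2 - 15)/2 = 155/2
Step 3: u2 = (total - d1 + d2)/2 = (168 - 2 + 15)/2 = 181/2
Step 4: Nash product = (155/2 - 2) * (181/2 - 15)
Step 5: = 151/2 * 151/2 = 22801/4

22801/4


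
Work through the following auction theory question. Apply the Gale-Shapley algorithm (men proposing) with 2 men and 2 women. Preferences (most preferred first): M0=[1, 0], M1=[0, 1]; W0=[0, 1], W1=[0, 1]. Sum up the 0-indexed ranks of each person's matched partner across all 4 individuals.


Step 1: Run Gale-Shapley (men propose, women hold best offer):
  M0 proposes to W1; she accepts
  M1 proposes to W0; she accepts
Step 2: Final matching: W0-M1, W1-M0
Step 3: 0-indexed ranks (man's rank of his match, then woman's): 0 + 1 + 0 + 0
Step 4: Total rank sum = 1

1


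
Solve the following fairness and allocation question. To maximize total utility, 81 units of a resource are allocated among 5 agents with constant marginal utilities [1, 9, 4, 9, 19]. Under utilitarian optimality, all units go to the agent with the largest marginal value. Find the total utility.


Step 1: The marginal utilities are [1, 9, 4, 9, 19]
Step 2: The highest marginal utility is 19
Step 3: All 81 units go to that agent
Step 4: Total utility = 19 * 81 = 1539

1539


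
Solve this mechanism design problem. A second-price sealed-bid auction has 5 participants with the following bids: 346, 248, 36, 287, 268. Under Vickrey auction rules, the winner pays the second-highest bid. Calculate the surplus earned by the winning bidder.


Step 1: Sort bids in descending order: 346, 287, 268, 248, 36
Step 2: The winning bid is the highest: 346
Step 3: The payment equals the second-highest bid: 287
Step 4: Surplus = winner's bid - payment = 346 - 287 = 59

59


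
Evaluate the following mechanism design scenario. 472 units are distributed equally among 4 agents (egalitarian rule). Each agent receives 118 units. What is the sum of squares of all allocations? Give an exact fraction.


Step 1: Each agent's share = 472/4 = 118
Step 2: Square of each share = (118)^2 = 13924
Step 3: Sum of squares = 4 * 13924 = 55696

55696


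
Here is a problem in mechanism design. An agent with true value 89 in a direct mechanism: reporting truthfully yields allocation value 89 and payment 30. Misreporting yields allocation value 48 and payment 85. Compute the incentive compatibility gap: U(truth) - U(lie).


Step 1: U(truth) = value - payment = 89 - 30 = 59
Step 2: U(lie) = allocation - payment = 48 - 85 = -37
Step 3: IC gap = 59 - (-37) = 96

96


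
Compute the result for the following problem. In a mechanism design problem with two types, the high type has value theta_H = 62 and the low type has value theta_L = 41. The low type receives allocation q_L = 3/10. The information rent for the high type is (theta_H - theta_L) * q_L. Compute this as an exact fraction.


Step 1: theta_H - theta_L = 62 - 41 = 21
Step 2: Information rent = (theta_H - theta_L) * q_L
Step 3: = 21 * 3/10
Step 4: = 63/10

63/10


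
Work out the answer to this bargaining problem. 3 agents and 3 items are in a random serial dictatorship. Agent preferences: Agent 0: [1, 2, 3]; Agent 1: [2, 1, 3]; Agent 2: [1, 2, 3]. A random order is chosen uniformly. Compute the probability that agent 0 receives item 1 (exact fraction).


Step 1: Agent 0 wants item 1
Step 2: There are 6 possible orderings of agents
Step 3: In 3 orderings, agent 0 gets item 1
Step 4: Probability = 3/6 = 1/2

1/2


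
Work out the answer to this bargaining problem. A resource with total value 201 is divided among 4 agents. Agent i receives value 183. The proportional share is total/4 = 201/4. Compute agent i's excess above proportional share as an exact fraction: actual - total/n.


Step 1: Proportional share = 201/4
Step 2: Agent's actual allocation = 183
Step 3: Excess = 183 - 201/4 = 531/4

531/4


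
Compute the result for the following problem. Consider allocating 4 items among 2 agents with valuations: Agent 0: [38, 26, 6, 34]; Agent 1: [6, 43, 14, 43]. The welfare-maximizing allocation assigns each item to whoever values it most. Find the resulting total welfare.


Step 1: For each item, find the maximum value among all agents.
Step 2: Item 0 -> Agent 0 (value 38)
Step 3: Item 1 -> Agent 1 (value 43)
Step 4: Item 2 -> Agent 1 (value 14)
Step 5: Item 3 -> Agent 1 (value 43)
Step 6: Total welfare = 38 + 43 + 14 + 43 = 138

138


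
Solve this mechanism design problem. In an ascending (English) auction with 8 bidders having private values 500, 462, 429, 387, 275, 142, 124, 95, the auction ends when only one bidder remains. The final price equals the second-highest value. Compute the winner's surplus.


Step 1: Identify the highest value: 500
Step 2: Identify the second-highest value: 462
Step 3: The final price = second-highest value = 462
Step 4: Surplus = 500 - 462 = 38

38


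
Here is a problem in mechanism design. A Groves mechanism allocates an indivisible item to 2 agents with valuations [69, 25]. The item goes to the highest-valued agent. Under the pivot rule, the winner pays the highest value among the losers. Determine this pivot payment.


Step 1: The efficient winner is agent 0 with value 69
Step 2: Other agents' values: [25]
Step 3: Pivot payment = max(others) = 25
Step 4: The winner pays 25

25


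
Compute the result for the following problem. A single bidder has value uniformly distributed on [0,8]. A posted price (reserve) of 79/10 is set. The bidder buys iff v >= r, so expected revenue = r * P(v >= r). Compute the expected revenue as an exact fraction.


Step 1: Posted price r = 79/10, value support [0,8]
Step 2: P(v >= r) = (8 - 79/10)/8 = 1/80
Step 3: Expected revenue = r * P(v >= r) = 79/10 * 1/80
Step 4: Revenue = 79/800

79/800


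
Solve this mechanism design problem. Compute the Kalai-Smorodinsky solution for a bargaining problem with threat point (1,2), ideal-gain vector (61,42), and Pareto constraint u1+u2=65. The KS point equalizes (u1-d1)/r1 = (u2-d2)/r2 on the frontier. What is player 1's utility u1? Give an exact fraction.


Step 1: At the KS point, (u1-d1)/r1 = (u2-d2)/r2 = t and u1+u2 = 65
Step 2: u1 = d1 + r1*t and u2 = d2 + r2*t, so (d1 + r1*t) + (d2 + r2*t) = 65
Step 3: t = (65 - 1 - 2)/(61 + 42) = 62/103
Step 4: u1 = d1 + r1*t = 1 + 61 * 62/103 = 3885/103
Step 5: (Check: u2 = d2 + r2*t = 2810/103; u1+u2 = 3885/103 + 2810/103 = 65, on the frontier.)

3885/103


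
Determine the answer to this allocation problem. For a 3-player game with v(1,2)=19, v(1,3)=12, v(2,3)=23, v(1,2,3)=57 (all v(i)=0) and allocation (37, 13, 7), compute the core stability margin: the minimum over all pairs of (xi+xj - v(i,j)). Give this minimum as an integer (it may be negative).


Step 1: Slack for coalition (1,2): x1+x2 - v12 = 50 - 19 = 31
Step 2: Slack for coalition (1,3): x1+x3 - v13 = 44 - 12 = 32
Step 3: Slack for coalition (2,3): x2+x3 - v23 = 20 - 23 = -3
Step 4: Minimum slack = min(31, 32, -3) = -3, attained by (2,3); coalition (2,3) can block (slack < 0), so the allocation is not in the core

-3


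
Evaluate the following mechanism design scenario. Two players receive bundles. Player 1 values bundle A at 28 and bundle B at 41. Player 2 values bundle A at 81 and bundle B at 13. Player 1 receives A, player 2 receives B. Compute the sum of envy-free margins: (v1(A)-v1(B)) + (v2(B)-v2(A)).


Step 1: Player 1's margin = v1(A) - v1(B) = 28 - 41 = -13
Step 2: Player 2's margin = v2(B) - v2(A) = 13 - 81 = -68
Step 3: Total margin = -13 + -68 = -81

-81


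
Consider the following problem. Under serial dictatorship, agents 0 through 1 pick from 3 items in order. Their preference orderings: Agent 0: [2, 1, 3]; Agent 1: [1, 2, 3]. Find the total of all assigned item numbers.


Step 1: Agent 0 picks item 2
Step 2: Agent 1 picks item 1
Step 3: Sum = 2 + 1 = 3

3
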